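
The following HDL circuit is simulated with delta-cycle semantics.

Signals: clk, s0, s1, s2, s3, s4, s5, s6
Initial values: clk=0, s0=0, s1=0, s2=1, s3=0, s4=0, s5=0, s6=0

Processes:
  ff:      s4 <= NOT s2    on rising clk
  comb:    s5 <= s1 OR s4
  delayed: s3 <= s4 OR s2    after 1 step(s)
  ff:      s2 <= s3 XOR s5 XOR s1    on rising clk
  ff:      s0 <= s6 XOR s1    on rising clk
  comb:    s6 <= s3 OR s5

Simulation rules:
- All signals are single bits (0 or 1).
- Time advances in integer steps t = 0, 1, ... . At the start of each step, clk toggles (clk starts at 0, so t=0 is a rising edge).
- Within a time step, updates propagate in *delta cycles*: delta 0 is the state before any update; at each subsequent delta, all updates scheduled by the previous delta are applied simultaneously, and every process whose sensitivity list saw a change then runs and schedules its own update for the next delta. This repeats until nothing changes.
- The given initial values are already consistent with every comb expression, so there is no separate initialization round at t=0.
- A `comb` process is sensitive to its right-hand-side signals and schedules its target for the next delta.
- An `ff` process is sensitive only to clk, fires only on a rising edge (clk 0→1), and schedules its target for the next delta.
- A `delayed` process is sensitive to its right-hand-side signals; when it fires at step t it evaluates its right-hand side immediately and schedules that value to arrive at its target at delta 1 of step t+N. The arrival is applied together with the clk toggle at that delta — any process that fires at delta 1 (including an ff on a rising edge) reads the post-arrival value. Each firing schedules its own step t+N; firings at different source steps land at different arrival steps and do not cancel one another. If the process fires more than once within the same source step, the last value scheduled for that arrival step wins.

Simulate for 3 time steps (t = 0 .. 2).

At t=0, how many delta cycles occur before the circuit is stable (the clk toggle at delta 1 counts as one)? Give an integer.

2

[bits: s5,s4,s1,s6,s3,s2,s0,clk]
t=0: Δ0=00000100 Δ1=00000101 Δ2=00000001 | 2Δ
t=1: Δ0=00000001 Δ1=00000000 | 1Δ
t=2: Δ0=00000000 Δ1=00000001 Δ2=01000001 Δ3=11000001 Δ4=11010001 | 4Δ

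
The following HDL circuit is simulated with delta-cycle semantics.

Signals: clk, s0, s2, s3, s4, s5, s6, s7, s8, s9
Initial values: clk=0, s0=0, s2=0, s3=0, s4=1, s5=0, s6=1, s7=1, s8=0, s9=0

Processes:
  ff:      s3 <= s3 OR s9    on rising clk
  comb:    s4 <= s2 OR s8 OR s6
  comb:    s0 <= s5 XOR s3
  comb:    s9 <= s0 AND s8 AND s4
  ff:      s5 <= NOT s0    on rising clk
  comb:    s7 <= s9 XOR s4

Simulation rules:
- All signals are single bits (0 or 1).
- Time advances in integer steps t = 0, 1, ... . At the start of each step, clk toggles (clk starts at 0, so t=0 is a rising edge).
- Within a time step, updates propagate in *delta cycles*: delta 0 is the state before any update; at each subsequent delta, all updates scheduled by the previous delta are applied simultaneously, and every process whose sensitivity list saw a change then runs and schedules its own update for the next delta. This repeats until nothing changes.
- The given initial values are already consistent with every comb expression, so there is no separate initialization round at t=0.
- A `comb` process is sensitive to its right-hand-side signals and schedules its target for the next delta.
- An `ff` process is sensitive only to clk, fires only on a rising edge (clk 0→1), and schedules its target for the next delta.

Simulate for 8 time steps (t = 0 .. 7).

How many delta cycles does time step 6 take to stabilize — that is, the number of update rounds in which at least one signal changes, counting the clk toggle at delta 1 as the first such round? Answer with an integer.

[bits: s3,s4,s0,s5,s8,s7,s6,clk,s9,s2]
t=0: Δ0=0100011000 Δ1=0100011100 Δ2=0101011100 Δ3=0111011100 | 3Δ
t=1: Δ0=0111011100 Δ1=0111011000 | 1Δ
t=2: Δ0=0111011000 Δ1=0111011100 Δ2=0110011100 Δ3=0100011100 | 3Δ
t=3: Δ0=0100011100 Δ1=0100011000 | 1Δ
t=4: Δ0=0100011000 Δ1=0100011100 Δ2=0101011100 Δ3=0111011100 | 3Δ
t=5: Δ0=0111011100 Δ1=0111011000 | 1Δ
t=6: Δ0=0111011000 Δ1=0111011100 Δ2=0110011100 Δ3=0100011100 | 3Δ
t=7: Δ0=0100011100 Δ1=0100011000 | 1Δ

3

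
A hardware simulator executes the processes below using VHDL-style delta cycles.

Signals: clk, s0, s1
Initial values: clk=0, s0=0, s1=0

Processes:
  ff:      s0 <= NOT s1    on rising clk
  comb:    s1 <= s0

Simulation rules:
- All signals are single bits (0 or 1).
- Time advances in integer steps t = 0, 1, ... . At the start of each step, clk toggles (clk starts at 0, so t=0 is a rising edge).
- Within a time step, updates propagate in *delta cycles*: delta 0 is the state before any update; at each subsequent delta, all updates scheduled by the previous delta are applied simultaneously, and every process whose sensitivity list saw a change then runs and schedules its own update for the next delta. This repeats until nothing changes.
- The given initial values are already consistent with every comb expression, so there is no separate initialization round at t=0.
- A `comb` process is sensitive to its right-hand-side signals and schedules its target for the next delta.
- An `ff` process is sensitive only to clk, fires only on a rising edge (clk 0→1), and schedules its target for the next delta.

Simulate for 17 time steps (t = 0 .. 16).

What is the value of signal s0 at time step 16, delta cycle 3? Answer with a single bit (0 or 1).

t0.Δ0 s1=0 s0=0 clk=0
t0.Δ1 s1=0 s0=0 clk=1
t0.Δ2 s1=0 s0=1 clk=1
t0.Δ3 s1=1 s0=1 clk=1
t1.Δ0 s1=1 s0=1 clk=1
t1.Δ1 s1=1 s0=1 clk=0
t2.Δ0 s1=1 s0=1 clk=0
t2.Δ1 s1=1 s0=1 clk=1
t2.Δ2 s1=1 s0=0 clk=1
t2.Δ3 s1=0 s0=0 clk=1
t3.Δ0 s1=0 s0=0 clk=1
t3.Δ1 s1=0 s0=0 clk=0
t4.Δ0 s1=0 s0=0 clk=0
t4.Δ1 s1=0 s0=0 clk=1
t4.Δ2 s1=0 s0=1 clk=1
t4.Δ3 s1=1 s0=1 clk=1
t5.Δ0 s1=1 s0=1 clk=1
t5.Δ1 s1=1 s0=1 clk=0
t6.Δ0 s1=1 s0=1 clk=0
t6.Δ1 s1=1 s0=1 clk=1
t6.Δ2 s1=1 s0=0 clk=1
t6.Δ3 s1=0 s0=0 clk=1
t7.Δ0 s1=0 s0=0 clk=1
t7.Δ1 s1=0 s0=0 clk=0
t8.Δ0 s1=0 s0=0 clk=0
t8.Δ1 s1=0 s0=0 clk=1
t8.Δ2 s1=0 s0=1 clk=1
t8.Δ3 s1=1 s0=1 clk=1
t9.Δ0 s1=1 s0=1 clk=1
t9.Δ1 s1=1 s0=1 clk=0
t10.Δ0 s1=1 s0=1 clk=0
t10.Δ1 s1=1 s0=1 clk=1
t10.Δ2 s1=1 s0=0 clk=1
t10.Δ3 s1=0 s0=0 clk=1
t11.Δ0 s1=0 s0=0 clk=1
t11.Δ1 s1=0 s0=0 clk=0
t12.Δ0 s1=0 s0=0 clk=0
t12.Δ1 s1=0 s0=0 clk=1
t12.Δ2 s1=0 s0=1 clk=1
t12.Δ3 s1=1 s0=1 clk=1
t13.Δ0 s1=1 s0=1 clk=1
t13.Δ1 s1=1 s0=1 clk=0
t14.Δ0 s1=1 s0=1 clk=0
t14.Δ1 s1=1 s0=1 clk=1
t14.Δ2 s1=1 s0=0 clk=1
t14.Δ3 s1=0 s0=0 clk=1
t15.Δ0 s1=0 s0=0 clk=1
t15.Δ1 s1=0 s0=0 clk=0
t16.Δ0 s1=0 s0=0 clk=0
t16.Δ1 s1=0 s0=0 clk=1
t16.Δ2 s1=0 s0=1 clk=1
t16.Δ3 s1=1 s0=1 clk=1

1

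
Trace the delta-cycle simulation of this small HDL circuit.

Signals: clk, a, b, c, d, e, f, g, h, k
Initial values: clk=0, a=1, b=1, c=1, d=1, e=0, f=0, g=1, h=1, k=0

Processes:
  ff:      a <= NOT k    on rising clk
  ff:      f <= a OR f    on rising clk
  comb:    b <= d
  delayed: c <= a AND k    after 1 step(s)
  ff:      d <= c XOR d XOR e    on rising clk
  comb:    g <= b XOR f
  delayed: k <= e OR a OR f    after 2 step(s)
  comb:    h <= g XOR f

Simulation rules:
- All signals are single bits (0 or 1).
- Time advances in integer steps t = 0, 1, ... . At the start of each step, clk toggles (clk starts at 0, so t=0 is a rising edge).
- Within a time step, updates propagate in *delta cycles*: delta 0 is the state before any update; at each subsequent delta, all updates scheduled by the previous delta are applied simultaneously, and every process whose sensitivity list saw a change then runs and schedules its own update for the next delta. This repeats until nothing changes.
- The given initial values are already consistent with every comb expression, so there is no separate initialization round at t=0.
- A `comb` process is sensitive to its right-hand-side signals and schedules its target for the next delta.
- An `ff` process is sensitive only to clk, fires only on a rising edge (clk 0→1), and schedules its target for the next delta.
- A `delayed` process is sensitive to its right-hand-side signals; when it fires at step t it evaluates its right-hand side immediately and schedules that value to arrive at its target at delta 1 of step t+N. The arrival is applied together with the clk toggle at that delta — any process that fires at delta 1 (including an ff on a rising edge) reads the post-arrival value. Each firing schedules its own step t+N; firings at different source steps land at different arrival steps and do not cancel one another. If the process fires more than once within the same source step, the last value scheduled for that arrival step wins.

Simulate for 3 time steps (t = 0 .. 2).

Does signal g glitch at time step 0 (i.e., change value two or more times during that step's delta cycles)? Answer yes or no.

yes

t=0 Δ0: h=1 f=0 b=1 g=1 k=0 clk=0 a=1 d=1 c=1 e=0
  Δ1: clk:0→1
  Δ2: f:0→1, d:1→0
  Δ3: h:1→0, b:1→0, g:1→0
  Δ4: h:0→1, g:0→1
  Δ5: h:1→0
  (5Δ to stable)
t=1 Δ0: h=0 f=1 b=0 g=1 k=0 clk=1 a=1 d=0 c=1 e=0
  Δ1: clk:1→0
  (1Δ to stable)
t=2 Δ0: h=0 f=1 b=0 g=1 k=0 clk=0 a=1 d=0 c=1 e=0
  Δ1: k:0→1, clk:0→1
  Δ2: a:1→0, d:0→1
  Δ3: b:0→1
  Δ4: g:1→0
  Δ5: h:0→1
  (5Δ to stable)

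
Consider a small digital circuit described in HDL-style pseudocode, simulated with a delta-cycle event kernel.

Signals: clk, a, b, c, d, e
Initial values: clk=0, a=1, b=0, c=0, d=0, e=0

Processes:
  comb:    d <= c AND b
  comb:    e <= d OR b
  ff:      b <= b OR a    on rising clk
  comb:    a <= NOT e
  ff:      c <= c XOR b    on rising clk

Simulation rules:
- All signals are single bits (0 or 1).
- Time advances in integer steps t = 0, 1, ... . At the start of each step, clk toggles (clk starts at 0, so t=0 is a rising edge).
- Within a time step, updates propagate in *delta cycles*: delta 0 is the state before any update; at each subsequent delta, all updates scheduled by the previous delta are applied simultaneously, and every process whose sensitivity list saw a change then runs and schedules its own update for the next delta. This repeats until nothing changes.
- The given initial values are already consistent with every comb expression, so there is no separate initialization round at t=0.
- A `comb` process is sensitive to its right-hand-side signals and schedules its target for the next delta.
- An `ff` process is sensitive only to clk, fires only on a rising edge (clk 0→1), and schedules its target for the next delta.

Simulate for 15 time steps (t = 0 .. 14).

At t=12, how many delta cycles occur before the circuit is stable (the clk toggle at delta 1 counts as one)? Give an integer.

3

[bits: clk,d,a,e,b,c]
t=0: Δ0=001000 Δ1=101000 Δ2=101010 Δ3=101110 Δ4=100110 | 4Δ
t=1: Δ0=100110 Δ1=000110 | 1Δ
t=2: Δ0=000110 Δ1=100110 Δ2=100111 Δ3=110111 | 3Δ
t=3: Δ0=110111 Δ1=010111 | 1Δ
t=4: Δ0=010111 Δ1=110111 Δ2=110110 Δ3=100110 | 3Δ
t=5: Δ0=100110 Δ1=000110 | 1Δ
t=6: Δ0=000110 Δ1=100110 Δ2=100111 Δ3=110111 | 3Δ
t=7: Δ0=110111 Δ1=010111 | 1Δ
t=8: Δ0=010111 Δ1=110111 Δ2=110110 Δ3=100110 | 3Δ
t=9: Δ0=100110 Δ1=000110 | 1Δ
t=10: Δ0=000110 Δ1=100110 Δ2=100111 Δ3=110111 | 3Δ
t=11: Δ0=110111 Δ1=010111 | 1Δ
t=12: Δ0=010111 Δ1=110111 Δ2=110110 Δ3=100110 | 3Δ
t=13: Δ0=100110 Δ1=000110 | 1Δ
t=14: Δ0=000110 Δ1=100110 Δ2=100111 Δ3=110111 | 3Δ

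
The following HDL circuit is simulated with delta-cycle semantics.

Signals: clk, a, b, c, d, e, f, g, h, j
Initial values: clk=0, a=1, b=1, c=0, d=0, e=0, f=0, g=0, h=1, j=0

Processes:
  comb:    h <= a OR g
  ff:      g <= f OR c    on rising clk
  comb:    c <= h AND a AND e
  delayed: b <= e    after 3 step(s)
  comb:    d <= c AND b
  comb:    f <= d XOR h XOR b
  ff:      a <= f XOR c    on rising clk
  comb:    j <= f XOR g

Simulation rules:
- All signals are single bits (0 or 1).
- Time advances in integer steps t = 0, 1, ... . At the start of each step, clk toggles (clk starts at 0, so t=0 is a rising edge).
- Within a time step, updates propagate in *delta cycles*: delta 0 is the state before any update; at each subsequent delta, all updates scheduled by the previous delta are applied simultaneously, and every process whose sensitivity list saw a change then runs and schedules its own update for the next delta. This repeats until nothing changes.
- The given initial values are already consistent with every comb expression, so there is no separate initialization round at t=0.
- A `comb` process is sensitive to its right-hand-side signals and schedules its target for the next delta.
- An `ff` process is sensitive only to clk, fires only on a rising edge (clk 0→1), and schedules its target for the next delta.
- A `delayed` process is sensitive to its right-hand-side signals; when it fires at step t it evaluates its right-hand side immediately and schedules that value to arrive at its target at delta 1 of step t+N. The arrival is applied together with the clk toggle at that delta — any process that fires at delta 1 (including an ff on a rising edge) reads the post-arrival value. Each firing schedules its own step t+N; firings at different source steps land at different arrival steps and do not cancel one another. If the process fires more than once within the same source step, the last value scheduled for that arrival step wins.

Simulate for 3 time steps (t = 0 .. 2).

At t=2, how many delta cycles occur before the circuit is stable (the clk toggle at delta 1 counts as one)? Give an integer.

[bits: j,f,clk,c,a,h,g,b,e,d]
t=0: Δ0=0000110100 Δ1=0010110100 Δ2=0010010100 Δ3=0010000100 Δ4=0110000100 Δ5=1110000100 | 5Δ
t=1: Δ0=1110000100 Δ1=1100000100 | 1Δ
t=2: Δ0=1100000100 Δ1=1110000100 Δ2=1110101100 Δ3=0110111100 Δ4=0010111100 Δ5=1010111100 | 5Δ

5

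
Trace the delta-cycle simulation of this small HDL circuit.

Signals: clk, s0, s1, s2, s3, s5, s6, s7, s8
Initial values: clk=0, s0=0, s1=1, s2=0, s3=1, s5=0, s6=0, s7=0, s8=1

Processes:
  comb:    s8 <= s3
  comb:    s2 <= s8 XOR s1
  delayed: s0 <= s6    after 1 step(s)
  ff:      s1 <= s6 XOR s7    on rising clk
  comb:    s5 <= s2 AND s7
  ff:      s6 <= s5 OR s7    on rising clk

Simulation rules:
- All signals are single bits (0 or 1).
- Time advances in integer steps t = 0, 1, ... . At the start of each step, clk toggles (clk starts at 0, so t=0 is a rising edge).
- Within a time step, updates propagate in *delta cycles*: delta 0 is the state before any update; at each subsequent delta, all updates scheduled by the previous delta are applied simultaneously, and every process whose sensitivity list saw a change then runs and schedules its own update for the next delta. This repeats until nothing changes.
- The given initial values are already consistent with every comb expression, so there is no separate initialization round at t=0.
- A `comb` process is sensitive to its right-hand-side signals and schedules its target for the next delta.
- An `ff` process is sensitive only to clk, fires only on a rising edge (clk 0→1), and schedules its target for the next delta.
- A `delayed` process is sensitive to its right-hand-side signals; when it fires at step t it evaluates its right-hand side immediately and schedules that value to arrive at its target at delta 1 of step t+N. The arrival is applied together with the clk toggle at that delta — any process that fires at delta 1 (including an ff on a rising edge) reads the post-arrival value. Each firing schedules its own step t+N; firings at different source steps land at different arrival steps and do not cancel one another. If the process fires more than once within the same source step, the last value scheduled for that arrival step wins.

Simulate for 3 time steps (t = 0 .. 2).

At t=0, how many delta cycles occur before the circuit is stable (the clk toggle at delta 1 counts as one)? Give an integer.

t=0 Δ0: s1=1 clk=0 s2=0 s7=0 s3=1 s0=0 s8=1 s6=0 s5=0
  Δ1: clk:0→1
  Δ2: s1:1→0
  Δ3: s2:0→1
  (3Δ to stable)
t=1 Δ0: s1=0 clk=1 s2=1 s7=0 s3=1 s0=0 s8=1 s6=0 s5=0
  Δ1: clk:1→0
  (1Δ to stable)
t=2 Δ0: s1=0 clk=0 s2=1 s7=0 s3=1 s0=0 s8=1 s6=0 s5=0
  Δ1: clk:0→1
  (1Δ to stable)

3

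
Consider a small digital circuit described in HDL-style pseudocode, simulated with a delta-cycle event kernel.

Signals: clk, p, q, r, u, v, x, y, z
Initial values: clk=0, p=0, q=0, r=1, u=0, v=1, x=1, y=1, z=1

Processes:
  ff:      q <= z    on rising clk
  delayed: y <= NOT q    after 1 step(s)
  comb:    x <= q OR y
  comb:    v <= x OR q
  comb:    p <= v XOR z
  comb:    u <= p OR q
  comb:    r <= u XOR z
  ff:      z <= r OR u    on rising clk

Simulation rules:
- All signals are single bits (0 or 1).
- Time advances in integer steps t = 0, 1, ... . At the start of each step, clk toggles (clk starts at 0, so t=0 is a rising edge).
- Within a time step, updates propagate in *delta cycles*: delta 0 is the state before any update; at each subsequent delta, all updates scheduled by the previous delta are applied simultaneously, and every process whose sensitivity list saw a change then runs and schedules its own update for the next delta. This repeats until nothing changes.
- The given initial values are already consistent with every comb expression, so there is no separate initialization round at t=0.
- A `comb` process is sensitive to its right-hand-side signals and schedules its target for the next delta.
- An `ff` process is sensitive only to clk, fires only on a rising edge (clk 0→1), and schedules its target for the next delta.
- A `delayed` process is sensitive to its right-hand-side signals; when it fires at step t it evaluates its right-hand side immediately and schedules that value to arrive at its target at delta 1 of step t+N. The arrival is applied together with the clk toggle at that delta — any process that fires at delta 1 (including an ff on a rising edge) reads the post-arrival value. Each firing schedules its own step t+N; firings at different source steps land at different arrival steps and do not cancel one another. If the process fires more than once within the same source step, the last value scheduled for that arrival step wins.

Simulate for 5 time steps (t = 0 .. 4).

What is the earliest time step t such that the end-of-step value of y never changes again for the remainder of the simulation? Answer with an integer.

1

t=0 Δ0: x=1 clk=0 v=1 y=1 z=1 p=0 u=0 r=1 q=0
  Δ1: clk:0→1
  Δ2: q:0→1
  Δ3: u:0→1
  Δ4: r:1→0
  (4Δ to stable)
t=1 Δ0: x=1 clk=1 v=1 y=1 z=1 p=0 u=1 r=0 q=1
  Δ1: clk:1→0, y:1→0
  (1Δ to stable)
t=2 Δ0: x=1 clk=0 v=1 y=0 z=1 p=0 u=1 r=0 q=1
  Δ1: clk:0→1
  (1Δ to stable)
t=3 Δ0: x=1 clk=1 v=1 y=0 z=1 p=0 u=1 r=0 q=1
  Δ1: clk:1→0
  (1Δ to stable)
t=4 Δ0: x=1 clk=0 v=1 y=0 z=1 p=0 u=1 r=0 q=1
  Δ1: clk:0→1
  (1Δ to stable)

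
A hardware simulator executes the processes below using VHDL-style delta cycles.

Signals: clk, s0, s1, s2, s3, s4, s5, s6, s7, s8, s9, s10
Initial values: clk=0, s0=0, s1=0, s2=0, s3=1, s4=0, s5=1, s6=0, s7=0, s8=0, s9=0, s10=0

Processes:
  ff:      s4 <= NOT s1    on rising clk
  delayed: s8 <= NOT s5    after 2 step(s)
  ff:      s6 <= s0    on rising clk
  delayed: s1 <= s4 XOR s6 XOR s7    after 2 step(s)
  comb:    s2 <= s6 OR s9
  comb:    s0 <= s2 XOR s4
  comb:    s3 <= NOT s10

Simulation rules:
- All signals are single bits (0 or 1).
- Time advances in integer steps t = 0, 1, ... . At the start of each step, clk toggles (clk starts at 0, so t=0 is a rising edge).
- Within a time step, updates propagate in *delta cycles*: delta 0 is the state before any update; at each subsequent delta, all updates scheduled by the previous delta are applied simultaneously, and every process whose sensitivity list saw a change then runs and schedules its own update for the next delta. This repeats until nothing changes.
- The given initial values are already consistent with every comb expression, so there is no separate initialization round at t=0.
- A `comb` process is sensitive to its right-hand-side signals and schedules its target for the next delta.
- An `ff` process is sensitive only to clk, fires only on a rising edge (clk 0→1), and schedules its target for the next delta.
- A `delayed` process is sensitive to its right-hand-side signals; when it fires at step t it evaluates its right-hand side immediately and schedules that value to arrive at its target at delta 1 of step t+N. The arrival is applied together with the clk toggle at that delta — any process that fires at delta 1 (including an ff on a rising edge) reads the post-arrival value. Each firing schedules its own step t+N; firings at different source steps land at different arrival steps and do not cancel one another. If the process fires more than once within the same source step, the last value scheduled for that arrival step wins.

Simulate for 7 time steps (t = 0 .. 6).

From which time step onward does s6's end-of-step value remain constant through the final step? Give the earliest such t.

2

t0.Δ0 s4=0 s9=0 s5=1 s3=1 s7=0 s8=0 s2=0 s10=0 clk=0 s0=0 s6=0 s1=0
t0.Δ1 s4=0 s9=0 s5=1 s3=1 s7=0 s8=0 s2=0 s10=0 clk=1 s0=0 s6=0 s1=0
t0.Δ2 s4=1 s9=0 s5=1 s3=1 s7=0 s8=0 s2=0 s10=0 clk=1 s0=0 s6=0 s1=0
t0.Δ3 s4=1 s9=0 s5=1 s3=1 s7=0 s8=0 s2=0 s10=0 clk=1 s0=1 s6=0 s1=0
t1.Δ0 s4=1 s9=0 s5=1 s3=1 s7=0 s8=0 s2=0 s10=0 clk=1 s0=1 s6=0 s1=0
t1.Δ1 s4=1 s9=0 s5=1 s3=1 s7=0 s8=0 s2=0 s10=0 clk=0 s0=1 s6=0 s1=0
t2.Δ0 s4=1 s9=0 s5=1 s3=1 s7=0 s8=0 s2=0 s10=0 clk=0 s0=1 s6=0 s1=0
t2.Δ1 s4=1 s9=0 s5=1 s3=1 s7=0 s8=0 s2=0 s10=0 clk=1 s0=1 s6=0 s1=1
t2.Δ2 s4=0 s9=0 s5=1 s3=1 s7=0 s8=0 s2=0 s10=0 clk=1 s0=1 s6=1 s1=1
t2.Δ3 s4=0 s9=0 s5=1 s3=1 s7=0 s8=0 s2=1 s10=0 clk=1 s0=0 s6=1 s1=1
t2.Δ4 s4=0 s9=0 s5=1 s3=1 s7=0 s8=0 s2=1 s10=0 clk=1 s0=1 s6=1 s1=1
t3.Δ0 s4=0 s9=0 s5=1 s3=1 s7=0 s8=0 s2=1 s10=0 clk=1 s0=1 s6=1 s1=1
t3.Δ1 s4=0 s9=0 s5=1 s3=1 s7=0 s8=0 s2=1 s10=0 clk=0 s0=1 s6=1 s1=1
t4.Δ0 s4=0 s9=0 s5=1 s3=1 s7=0 s8=0 s2=1 s10=0 clk=0 s0=1 s6=1 s1=1
t4.Δ1 s4=0 s9=0 s5=1 s3=1 s7=0 s8=0 s2=1 s10=0 clk=1 s0=1 s6=1 s1=1
t5.Δ0 s4=0 s9=0 s5=1 s3=1 s7=0 s8=0 s2=1 s10=0 clk=1 s0=1 s6=1 s1=1
t5.Δ1 s4=0 s9=0 s5=1 s3=1 s7=0 s8=0 s2=1 s10=0 clk=0 s0=1 s6=1 s1=1
t6.Δ0 s4=0 s9=0 s5=1 s3=1 s7=0 s8=0 s2=1 s10=0 clk=0 s0=1 s6=1 s1=1
t6.Δ1 s4=0 s9=0 s5=1 s3=1 s7=0 s8=0 s2=1 s10=0 clk=1 s0=1 s6=1 s1=1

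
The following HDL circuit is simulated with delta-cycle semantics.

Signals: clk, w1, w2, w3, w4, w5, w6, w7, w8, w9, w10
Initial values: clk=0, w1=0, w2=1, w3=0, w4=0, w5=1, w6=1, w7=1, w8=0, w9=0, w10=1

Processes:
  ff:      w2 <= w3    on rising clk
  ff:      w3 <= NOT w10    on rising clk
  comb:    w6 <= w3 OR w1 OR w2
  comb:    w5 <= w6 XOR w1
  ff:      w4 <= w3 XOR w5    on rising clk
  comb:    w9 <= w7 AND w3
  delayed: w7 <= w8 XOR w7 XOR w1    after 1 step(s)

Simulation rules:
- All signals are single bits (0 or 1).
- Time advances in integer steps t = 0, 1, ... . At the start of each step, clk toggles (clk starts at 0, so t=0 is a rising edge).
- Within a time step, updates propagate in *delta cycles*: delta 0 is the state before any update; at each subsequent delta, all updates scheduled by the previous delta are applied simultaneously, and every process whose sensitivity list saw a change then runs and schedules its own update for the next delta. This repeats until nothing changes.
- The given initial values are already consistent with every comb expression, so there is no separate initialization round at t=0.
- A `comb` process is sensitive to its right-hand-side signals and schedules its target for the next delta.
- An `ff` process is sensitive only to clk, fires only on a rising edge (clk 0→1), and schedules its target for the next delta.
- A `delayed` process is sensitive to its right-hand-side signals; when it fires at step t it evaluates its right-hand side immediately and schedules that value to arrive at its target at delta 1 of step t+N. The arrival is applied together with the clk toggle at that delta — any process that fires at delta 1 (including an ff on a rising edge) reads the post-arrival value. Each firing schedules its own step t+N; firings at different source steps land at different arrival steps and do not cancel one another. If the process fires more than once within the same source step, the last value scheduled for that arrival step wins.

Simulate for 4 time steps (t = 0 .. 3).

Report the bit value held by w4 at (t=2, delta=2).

0

[bits: w1,w8,w2,w10,w6,w7,w4,w9,clk,w5,w3]
t=0: Δ0=00111100010 Δ1=00111100110 Δ2=00011110110 Δ3=00010110110 Δ4=00010110100 | 4Δ
t=1: Δ0=00010110100 Δ1=00010110000 | 1Δ
t=2: Δ0=00010110000 Δ1=00010110100 Δ2=00010100100 | 2Δ
t=3: Δ0=00010100100 Δ1=00010100000 | 1Δ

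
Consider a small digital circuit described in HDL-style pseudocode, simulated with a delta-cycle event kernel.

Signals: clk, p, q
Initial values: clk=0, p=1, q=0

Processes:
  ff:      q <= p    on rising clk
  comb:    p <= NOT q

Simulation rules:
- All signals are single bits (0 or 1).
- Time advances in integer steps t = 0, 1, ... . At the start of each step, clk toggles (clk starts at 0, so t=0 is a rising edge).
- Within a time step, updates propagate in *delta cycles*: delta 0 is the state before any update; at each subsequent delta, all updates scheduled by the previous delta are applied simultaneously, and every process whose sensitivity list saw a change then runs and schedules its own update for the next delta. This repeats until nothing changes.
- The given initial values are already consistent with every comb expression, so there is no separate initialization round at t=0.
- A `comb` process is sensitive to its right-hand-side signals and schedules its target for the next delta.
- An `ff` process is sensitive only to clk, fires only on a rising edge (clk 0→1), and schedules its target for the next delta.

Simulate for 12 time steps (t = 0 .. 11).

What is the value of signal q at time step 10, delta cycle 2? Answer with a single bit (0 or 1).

0

t0.Δ0 clk=0 p=1 q=0
t0.Δ1 clk=1 p=1 q=0
t0.Δ2 clk=1 p=1 q=1
t0.Δ3 clk=1 p=0 q=1
t1.Δ0 clk=1 p=0 q=1
t1.Δ1 clk=0 p=0 q=1
t2.Δ0 clk=0 p=0 q=1
t2.Δ1 clk=1 p=0 q=1
t2.Δ2 clk=1 p=0 q=0
t2.Δ3 clk=1 p=1 q=0
t3.Δ0 clk=1 p=1 q=0
t3.Δ1 clk=0 p=1 q=0
t4.Δ0 clk=0 p=1 q=0
t4.Δ1 clk=1 p=1 q=0
t4.Δ2 clk=1 p=1 q=1
t4.Δ3 clk=1 p=0 q=1
t5.Δ0 clk=1 p=0 q=1
t5.Δ1 clk=0 p=0 q=1
t6.Δ0 clk=0 p=0 q=1
t6.Δ1 clk=1 p=0 q=1
t6.Δ2 clk=1 p=0 q=0
t6.Δ3 clk=1 p=1 q=0
t7.Δ0 clk=1 p=1 q=0
t7.Δ1 clk=0 p=1 q=0
t8.Δ0 clk=0 p=1 q=0
t8.Δ1 clk=1 p=1 q=0
t8.Δ2 clk=1 p=1 q=1
t8.Δ3 clk=1 p=0 q=1
t9.Δ0 clk=1 p=0 q=1
t9.Δ1 clk=0 p=0 q=1
t10.Δ0 clk=0 p=0 q=1
t10.Δ1 clk=1 p=0 q=1
t10.Δ2 clk=1 p=0 q=0
t10.Δ3 clk=1 p=1 q=0
t11.Δ0 clk=1 p=1 q=0
t11.Δ1 clk=0 p=1 q=0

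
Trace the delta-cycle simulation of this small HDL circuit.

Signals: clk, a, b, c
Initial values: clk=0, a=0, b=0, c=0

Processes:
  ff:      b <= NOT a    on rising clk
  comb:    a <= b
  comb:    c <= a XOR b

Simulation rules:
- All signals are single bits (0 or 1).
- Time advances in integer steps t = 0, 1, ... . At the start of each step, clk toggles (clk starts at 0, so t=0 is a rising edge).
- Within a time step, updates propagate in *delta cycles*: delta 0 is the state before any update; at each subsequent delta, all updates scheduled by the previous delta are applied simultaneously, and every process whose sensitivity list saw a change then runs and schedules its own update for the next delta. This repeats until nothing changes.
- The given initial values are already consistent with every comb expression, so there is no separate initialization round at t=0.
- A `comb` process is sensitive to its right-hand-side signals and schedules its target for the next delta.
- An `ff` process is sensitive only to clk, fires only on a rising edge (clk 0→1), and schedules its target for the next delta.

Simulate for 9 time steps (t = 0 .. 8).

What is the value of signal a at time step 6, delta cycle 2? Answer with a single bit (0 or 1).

t0.Δ0 clk=0 c=0 a=0 b=0
t0.Δ1 clk=1 c=0 a=0 b=0
t0.Δ2 clk=1 c=0 a=0 b=1
t0.Δ3 clk=1 c=1 a=1 b=1
t0.Δ4 clk=1 c=0 a=1 b=1
t1.Δ0 clk=1 c=0 a=1 b=1
t1.Δ1 clk=0 c=0 a=1 b=1
t2.Δ0 clk=0 c=0 a=1 b=1
t2.Δ1 clk=1 c=0 a=1 b=1
t2.Δ2 clk=1 c=0 a=1 b=0
t2.Δ3 clk=1 c=1 a=0 b=0
t2.Δ4 clk=1 c=0 a=0 b=0
t3.Δ0 clk=1 c=0 a=0 b=0
t3.Δ1 clk=0 c=0 a=0 b=0
t4.Δ0 clk=0 c=0 a=0 b=0
t4.Δ1 clk=1 c=0 a=0 b=0
t4.Δ2 clk=1 c=0 a=0 b=1
t4.Δ3 clk=1 c=1 a=1 b=1
t4.Δ4 clk=1 c=0 a=1 b=1
t5.Δ0 clk=1 c=0 a=1 b=1
t5.Δ1 clk=0 c=0 a=1 b=1
t6.Δ0 clk=0 c=0 a=1 b=1
t6.Δ1 clk=1 c=0 a=1 b=1
t6.Δ2 clk=1 c=0 a=1 b=0
t6.Δ3 clk=1 c=1 a=0 b=0
t6.Δ4 clk=1 c=0 a=0 b=0
t7.Δ0 clk=1 c=0 a=0 b=0
t7.Δ1 clk=0 c=0 a=0 b=0
t8.Δ0 clk=0 c=0 a=0 b=0
t8.Δ1 clk=1 c=0 a=0 b=0
t8.Δ2 clk=1 c=0 a=0 b=1
t8.Δ3 clk=1 c=1 a=1 b=1
t8.Δ4 clk=1 c=0 a=1 b=1

1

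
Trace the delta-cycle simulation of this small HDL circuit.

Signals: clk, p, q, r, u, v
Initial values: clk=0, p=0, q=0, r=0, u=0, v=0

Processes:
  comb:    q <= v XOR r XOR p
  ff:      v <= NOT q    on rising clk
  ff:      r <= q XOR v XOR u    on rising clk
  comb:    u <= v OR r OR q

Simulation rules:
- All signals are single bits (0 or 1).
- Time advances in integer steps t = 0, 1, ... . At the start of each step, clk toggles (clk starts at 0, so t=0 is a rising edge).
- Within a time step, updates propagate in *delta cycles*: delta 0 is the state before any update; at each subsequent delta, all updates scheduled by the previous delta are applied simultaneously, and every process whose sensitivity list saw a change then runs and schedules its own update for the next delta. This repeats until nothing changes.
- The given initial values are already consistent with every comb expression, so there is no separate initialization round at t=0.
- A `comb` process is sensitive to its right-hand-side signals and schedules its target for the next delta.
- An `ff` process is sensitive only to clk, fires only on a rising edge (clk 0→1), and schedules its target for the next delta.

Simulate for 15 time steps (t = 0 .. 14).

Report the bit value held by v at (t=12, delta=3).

[bits: r,v,q,u,p,clk]
t=0: Δ0=000000 Δ1=000001 Δ2=010001 Δ3=011101 | 3Δ
t=1: Δ0=011101 Δ1=011100 | 1Δ
t=2: Δ0=011100 Δ1=011101 Δ2=101101 | 2Δ
t=3: Δ0=101101 Δ1=101100 | 1Δ
t=4: Δ0=101100 Δ1=101101 Δ2=001101 Δ3=000101 Δ4=000001 | 4Δ
t=5: Δ0=000001 Δ1=000000 | 1Δ
t=6: Δ0=000000 Δ1=000001 Δ2=010001 Δ3=011101 | 3Δ
t=7: Δ0=011101 Δ1=011100 | 1Δ
t=8: Δ0=011100 Δ1=011101 Δ2=101101 | 2Δ
t=9: Δ0=101101 Δ1=101100 | 1Δ
t=10: Δ0=101100 Δ1=101101 Δ2=001101 Δ3=000101 Δ4=000001 | 4Δ
t=11: Δ0=000001 Δ1=000000 | 1Δ
t=12: Δ0=000000 Δ1=000001 Δ2=010001 Δ3=011101 | 3Δ
t=13: Δ0=011101 Δ1=011100 | 1Δ
t=14: Δ0=011100 Δ1=011101 Δ2=101101 | 2Δ

1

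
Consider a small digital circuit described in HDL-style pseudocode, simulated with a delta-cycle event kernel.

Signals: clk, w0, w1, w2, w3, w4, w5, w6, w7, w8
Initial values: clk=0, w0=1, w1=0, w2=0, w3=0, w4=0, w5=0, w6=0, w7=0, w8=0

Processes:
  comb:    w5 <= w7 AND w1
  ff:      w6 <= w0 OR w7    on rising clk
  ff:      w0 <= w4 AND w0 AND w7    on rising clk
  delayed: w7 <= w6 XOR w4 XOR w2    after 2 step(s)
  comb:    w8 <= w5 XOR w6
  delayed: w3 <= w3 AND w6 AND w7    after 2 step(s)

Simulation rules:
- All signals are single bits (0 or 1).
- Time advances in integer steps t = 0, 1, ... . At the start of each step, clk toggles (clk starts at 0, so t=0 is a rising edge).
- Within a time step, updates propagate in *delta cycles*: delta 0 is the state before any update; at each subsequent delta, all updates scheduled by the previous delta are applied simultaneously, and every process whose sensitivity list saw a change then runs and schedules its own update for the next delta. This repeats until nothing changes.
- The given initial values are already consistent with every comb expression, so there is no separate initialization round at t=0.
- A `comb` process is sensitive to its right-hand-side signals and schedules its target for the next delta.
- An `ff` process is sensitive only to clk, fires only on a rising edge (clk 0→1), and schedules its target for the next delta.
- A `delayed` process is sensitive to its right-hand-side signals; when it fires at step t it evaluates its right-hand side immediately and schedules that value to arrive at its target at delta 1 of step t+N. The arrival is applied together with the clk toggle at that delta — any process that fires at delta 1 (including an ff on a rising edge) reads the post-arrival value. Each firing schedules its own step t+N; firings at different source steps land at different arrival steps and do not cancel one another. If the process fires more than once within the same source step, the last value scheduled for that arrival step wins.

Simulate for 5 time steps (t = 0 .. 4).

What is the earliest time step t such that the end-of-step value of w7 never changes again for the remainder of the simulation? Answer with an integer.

2

t=0 Δ0: w0=1 w2=0 w8=0 w1=0 w4=0 w5=0 w6=0 w3=0 clk=0 w7=0
  Δ1: clk:0→1
  Δ2: w0:1→0, w6:0→1
  Δ3: w8:0→1
  (3Δ to stable)
t=1 Δ0: w0=0 w2=0 w8=1 w1=0 w4=0 w5=0 w6=1 w3=0 clk=1 w7=0
  Δ1: clk:1→0
  (1Δ to stable)
t=2 Δ0: w0=0 w2=0 w8=1 w1=0 w4=0 w5=0 w6=1 w3=0 clk=0 w7=0
  Δ1: clk:0→1, w7:0→1
  (1Δ to stable)
t=3 Δ0: w0=0 w2=0 w8=1 w1=0 w4=0 w5=0 w6=1 w3=0 clk=1 w7=1
  Δ1: clk:1→0
  (1Δ to stable)
t=4 Δ0: w0=0 w2=0 w8=1 w1=0 w4=0 w5=0 w6=1 w3=0 clk=0 w7=1
  Δ1: clk:0→1
  (1Δ to stable)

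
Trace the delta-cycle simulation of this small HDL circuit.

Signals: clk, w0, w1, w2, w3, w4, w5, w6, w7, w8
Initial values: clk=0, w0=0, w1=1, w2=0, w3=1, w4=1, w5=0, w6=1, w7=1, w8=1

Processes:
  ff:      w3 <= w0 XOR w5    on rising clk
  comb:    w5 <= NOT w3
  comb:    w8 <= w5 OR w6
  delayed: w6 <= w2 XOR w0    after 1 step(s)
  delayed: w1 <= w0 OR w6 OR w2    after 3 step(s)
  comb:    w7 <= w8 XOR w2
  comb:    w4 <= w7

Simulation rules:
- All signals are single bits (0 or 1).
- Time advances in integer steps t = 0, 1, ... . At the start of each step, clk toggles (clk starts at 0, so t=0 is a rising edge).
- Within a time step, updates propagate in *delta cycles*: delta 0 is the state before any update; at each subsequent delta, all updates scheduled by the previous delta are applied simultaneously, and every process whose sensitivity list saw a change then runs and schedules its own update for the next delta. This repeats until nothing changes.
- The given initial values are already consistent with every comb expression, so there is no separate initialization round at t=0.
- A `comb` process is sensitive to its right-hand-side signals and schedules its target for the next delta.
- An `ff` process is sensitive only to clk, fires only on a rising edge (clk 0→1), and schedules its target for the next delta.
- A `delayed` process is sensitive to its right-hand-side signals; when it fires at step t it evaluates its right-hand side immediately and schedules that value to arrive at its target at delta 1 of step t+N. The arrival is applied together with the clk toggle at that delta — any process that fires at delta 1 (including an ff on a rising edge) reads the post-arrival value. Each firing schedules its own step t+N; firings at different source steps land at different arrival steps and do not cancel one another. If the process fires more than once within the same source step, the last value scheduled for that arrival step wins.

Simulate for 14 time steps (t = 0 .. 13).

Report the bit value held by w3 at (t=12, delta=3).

0

t=0 Δ0: w2=0 w8=1 w4=1 w5=0 w1=1 w0=0 w3=1 w6=1 w7=1 clk=0
  Δ1: clk:0→1
  Δ2: w3:1→0
  Δ3: w5:0→1
  (3Δ to stable)
t=1 Δ0: w2=0 w8=1 w4=1 w5=1 w1=1 w0=0 w3=0 w6=1 w7=1 clk=1
  Δ1: clk:1→0
  (1Δ to stable)
t=2 Δ0: w2=0 w8=1 w4=1 w5=1 w1=1 w0=0 w3=0 w6=1 w7=1 clk=0
  Δ1: clk:0→1
  Δ2: w3:0→1
  Δ3: w5:1→0
  (3Δ to stable)
t=3 Δ0: w2=0 w8=1 w4=1 w5=0 w1=1 w0=0 w3=1 w6=1 w7=1 clk=1
  Δ1: clk:1→0
  (1Δ to stable)
t=4 Δ0: w2=0 w8=1 w4=1 w5=0 w1=1 w0=0 w3=1 w6=1 w7=1 clk=0
  Δ1: clk:0→1
  Δ2: w3:1→0
  Δ3: w5:0→1
  (3Δ to stable)
t=5 Δ0: w2=0 w8=1 w4=1 w5=1 w1=1 w0=0 w3=0 w6=1 w7=1 clk=1
  Δ1: clk:1→0
  (1Δ to stable)
t=6 Δ0: w2=0 w8=1 w4=1 w5=1 w1=1 w0=0 w3=0 w6=1 w7=1 clk=0
  Δ1: clk:0→1
  Δ2: w3:0→1
  Δ3: w5:1→0
  (3Δ to stable)
t=7 Δ0: w2=0 w8=1 w4=1 w5=0 w1=1 w0=0 w3=1 w6=1 w7=1 clk=1
  Δ1: clk:1→0
  (1Δ to stable)
t=8 Δ0: w2=0 w8=1 w4=1 w5=0 w1=1 w0=0 w3=1 w6=1 w7=1 clk=0
  Δ1: clk:0→1
  Δ2: w3:1→0
  Δ3: w5:0→1
  (3Δ to stable)
t=9 Δ0: w2=0 w8=1 w4=1 w5=1 w1=1 w0=0 w3=0 w6=1 w7=1 clk=1
  Δ1: clk:1→0
  (1Δ to stable)
t=10 Δ0: w2=0 w8=1 w4=1 w5=1 w1=1 w0=0 w3=0 w6=1 w7=1 clk=0
  Δ1: clk:0→1
  Δ2: w3:0→1
  Δ3: w5:1→0
  (3Δ to stable)
t=11 Δ0: w2=0 w8=1 w4=1 w5=0 w1=1 w0=0 w3=1 w6=1 w7=1 clk=1
  Δ1: clk:1→0
  (1Δ to stable)
t=12 Δ0: w2=0 w8=1 w4=1 w5=0 w1=1 w0=0 w3=1 w6=1 w7=1 clk=0
  Δ1: clk:0→1
  Δ2: w3:1→0
  Δ3: w5:0→1
  (3Δ to stable)
t=13 Δ0: w2=0 w8=1 w4=1 w5=1 w1=1 w0=0 w3=0 w6=1 w7=1 clk=1
  Δ1: clk:1→0
  (1Δ to stable)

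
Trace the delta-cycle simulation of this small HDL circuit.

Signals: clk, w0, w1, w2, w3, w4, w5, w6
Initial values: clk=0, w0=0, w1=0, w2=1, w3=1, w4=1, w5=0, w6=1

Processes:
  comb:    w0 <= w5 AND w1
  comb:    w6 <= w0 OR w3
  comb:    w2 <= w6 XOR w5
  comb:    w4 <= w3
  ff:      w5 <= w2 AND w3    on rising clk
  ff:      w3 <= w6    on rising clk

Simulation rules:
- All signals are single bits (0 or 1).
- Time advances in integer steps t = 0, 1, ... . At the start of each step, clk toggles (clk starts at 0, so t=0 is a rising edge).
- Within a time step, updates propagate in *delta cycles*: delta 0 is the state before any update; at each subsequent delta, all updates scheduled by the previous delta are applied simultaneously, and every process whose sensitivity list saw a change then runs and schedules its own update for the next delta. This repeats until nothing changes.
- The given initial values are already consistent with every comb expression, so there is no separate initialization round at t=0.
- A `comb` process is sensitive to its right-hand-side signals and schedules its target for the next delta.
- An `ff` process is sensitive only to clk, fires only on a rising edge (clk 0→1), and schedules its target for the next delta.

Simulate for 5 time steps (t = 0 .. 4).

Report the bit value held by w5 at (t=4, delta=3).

t0.Δ0 w5=0 w2=1 w4=1 w0=0 clk=0 w1=0 w3=1 w6=1
t0.Δ1 w5=0 w2=1 w4=1 w0=0 clk=1 w1=0 w3=1 w6=1
t0.Δ2 w5=1 w2=1 w4=1 w0=0 clk=1 w1=0 w3=1 w6=1
t0.Δ3 w5=1 w2=0 w4=1 w0=0 clk=1 w1=0 w3=1 w6=1
t1.Δ0 w5=1 w2=0 w4=1 w0=0 clk=1 w1=0 w3=1 w6=1
t1.Δ1 w5=1 w2=0 w4=1 w0=0 clk=0 w1=0 w3=1 w6=1
t2.Δ0 w5=1 w2=0 w4=1 w0=0 clk=0 w1=0 w3=1 w6=1
t2.Δ1 w5=1 w2=0 w4=1 w0=0 clk=1 w1=0 w3=1 w6=1
t2.Δ2 w5=0 w2=0 w4=1 w0=0 clk=1 w1=0 w3=1 w6=1
t2.Δ3 w5=0 w2=1 w4=1 w0=0 clk=1 w1=0 w3=1 w6=1
t3.Δ0 w5=0 w2=1 w4=1 w0=0 clk=1 w1=0 w3=1 w6=1
t3.Δ1 w5=0 w2=1 w4=1 w0=0 clk=0 w1=0 w3=1 w6=1
t4.Δ0 w5=0 w2=1 w4=1 w0=0 clk=0 w1=0 w3=1 w6=1
t4.Δ1 w5=0 w2=1 w4=1 w0=0 clk=1 w1=0 w3=1 w6=1
t4.Δ2 w5=1 w2=1 w4=1 w0=0 clk=1 w1=0 w3=1 w6=1
t4.Δ3 w5=1 w2=0 w4=1 w0=0 clk=1 w1=0 w3=1 w6=1

1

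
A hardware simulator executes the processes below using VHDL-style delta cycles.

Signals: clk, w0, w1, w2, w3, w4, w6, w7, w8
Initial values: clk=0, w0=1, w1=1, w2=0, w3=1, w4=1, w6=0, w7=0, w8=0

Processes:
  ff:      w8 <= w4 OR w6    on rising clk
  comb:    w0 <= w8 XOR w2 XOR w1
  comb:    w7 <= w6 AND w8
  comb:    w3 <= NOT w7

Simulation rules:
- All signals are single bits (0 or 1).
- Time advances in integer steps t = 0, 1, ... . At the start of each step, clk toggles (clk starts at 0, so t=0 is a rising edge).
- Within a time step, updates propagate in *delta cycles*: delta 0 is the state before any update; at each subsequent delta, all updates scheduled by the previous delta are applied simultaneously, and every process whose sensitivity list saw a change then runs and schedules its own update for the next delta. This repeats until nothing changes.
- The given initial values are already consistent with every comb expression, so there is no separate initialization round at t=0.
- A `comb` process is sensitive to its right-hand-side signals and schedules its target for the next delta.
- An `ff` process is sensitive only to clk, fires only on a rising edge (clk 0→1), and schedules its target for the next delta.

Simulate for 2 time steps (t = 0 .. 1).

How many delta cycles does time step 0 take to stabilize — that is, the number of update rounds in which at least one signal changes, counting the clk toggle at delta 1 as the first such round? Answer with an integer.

t0.Δ0 w6=0 w0=1 clk=0 w4=1 w2=0 w7=0 w8=0 w3=1 w1=1
t0.Δ1 w6=0 w0=1 clk=1 w4=1 w2=0 w7=0 w8=0 w3=1 w1=1
t0.Δ2 w6=0 w0=1 clk=1 w4=1 w2=0 w7=0 w8=1 w3=1 w1=1
t0.Δ3 w6=0 w0=0 clk=1 w4=1 w2=0 w7=0 w8=1 w3=1 w1=1
t1.Δ0 w6=0 w0=0 clk=1 w4=1 w2=0 w7=0 w8=1 w3=1 w1=1
t1.Δ1 w6=0 w0=0 clk=0 w4=1 w2=0 w7=0 w8=1 w3=1 w1=1

3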